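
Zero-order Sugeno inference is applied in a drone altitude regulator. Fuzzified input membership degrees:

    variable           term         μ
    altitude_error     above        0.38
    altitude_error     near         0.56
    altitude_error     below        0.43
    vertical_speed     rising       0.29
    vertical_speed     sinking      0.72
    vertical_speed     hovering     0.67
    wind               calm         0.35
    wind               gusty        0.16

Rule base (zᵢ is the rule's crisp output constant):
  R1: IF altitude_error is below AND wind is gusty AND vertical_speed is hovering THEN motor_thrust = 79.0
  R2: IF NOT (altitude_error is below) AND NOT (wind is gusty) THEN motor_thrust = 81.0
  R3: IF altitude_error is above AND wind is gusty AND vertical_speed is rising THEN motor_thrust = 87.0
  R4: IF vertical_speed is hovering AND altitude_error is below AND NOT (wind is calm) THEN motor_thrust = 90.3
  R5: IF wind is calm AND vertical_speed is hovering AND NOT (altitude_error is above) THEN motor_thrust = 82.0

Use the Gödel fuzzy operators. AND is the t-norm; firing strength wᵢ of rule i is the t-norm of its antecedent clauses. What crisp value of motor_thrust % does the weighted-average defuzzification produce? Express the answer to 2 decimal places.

83.99

R1 (z=79.0): below=0.43, gusty=0.16, hovering=0.67; AND[min(a, b)] → w = 0.16
R2 (z=81.0): ¬below=1−0.43=0.57, ¬gusty=1−0.16=0.84; AND[min(a, b)] → w = 0.57
R3 (z=87.0): above=0.38, gusty=0.16, rising=0.29; AND[min(a, b)] → w = 0.16
R4 (z=90.3): hovering=0.67, below=0.43, ¬calm=1−0.35=0.65; AND[min(a, b)] → w = 0.43
R5 (z=82.0): calm=0.35, hovering=0.67, ¬above=1−0.38=0.62; AND[min(a, b)] → w = 0.35
Weighted average = (0.16·79.0 + 0.57·81.0 + 0.16·87.0 + 0.43·90.3 + 0.35·82.0) / (0.16 + 0.57 + 0.16 + 0.43 + 0.35)
  = 140.2590 / 1.6700 = 83.99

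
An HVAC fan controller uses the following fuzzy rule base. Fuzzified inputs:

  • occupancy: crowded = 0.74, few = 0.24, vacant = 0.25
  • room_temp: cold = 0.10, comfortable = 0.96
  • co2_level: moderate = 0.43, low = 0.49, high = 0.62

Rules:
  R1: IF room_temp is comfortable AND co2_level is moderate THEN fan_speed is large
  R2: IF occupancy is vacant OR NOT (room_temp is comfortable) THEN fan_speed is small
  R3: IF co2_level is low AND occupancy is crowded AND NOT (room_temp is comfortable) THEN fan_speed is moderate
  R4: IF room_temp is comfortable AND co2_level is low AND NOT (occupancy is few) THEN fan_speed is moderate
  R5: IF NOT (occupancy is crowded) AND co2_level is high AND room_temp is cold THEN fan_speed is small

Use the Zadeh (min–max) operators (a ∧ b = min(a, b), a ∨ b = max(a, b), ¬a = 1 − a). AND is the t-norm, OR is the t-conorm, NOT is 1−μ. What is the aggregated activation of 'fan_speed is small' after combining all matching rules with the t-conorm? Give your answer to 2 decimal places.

0.25

R1: comfortable=0.96, moderate=0.43; AND[min(a, b)] → w = 0.43
R2: vacant=0.25, ¬comfortable=1−0.96=0.04; OR[max(a, b)] → w = 0.25
R3: low=0.49, crowded=0.74, ¬comfortable=1−0.96=0.04; AND[min(a, b)] → w = 0.04
R4: comfortable=0.96, low=0.49, ¬few=1−0.24=0.76; AND[min(a, b)] → w = 0.49
R5: ¬crowded=1−0.74=0.26, high=0.62, cold=0.10; AND[min(a, b)] → w = 0.10
Rules with consequent 'small': {R2, R5} → strengths 0.25, 0.10
Aggregate via t-conorm [max(a, b)]: 0.25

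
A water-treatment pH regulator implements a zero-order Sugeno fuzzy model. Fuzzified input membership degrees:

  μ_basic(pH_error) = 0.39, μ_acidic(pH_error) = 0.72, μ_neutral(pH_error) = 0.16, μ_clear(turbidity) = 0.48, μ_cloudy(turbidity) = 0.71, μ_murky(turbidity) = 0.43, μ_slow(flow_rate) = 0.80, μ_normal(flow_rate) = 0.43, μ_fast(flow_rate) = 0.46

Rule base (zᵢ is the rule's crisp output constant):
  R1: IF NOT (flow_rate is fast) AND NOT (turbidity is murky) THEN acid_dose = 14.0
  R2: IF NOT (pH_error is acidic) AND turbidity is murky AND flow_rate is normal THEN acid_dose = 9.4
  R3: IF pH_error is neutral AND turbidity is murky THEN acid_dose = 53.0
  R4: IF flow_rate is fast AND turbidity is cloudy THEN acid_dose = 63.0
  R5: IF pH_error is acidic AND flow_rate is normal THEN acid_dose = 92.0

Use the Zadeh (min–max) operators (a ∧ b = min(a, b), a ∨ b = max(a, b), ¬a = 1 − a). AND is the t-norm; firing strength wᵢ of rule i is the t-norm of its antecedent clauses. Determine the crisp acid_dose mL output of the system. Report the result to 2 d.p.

46.64

R1 (z=14.0): ¬fast=1−0.46=0.54, ¬murky=1−0.43=0.57; AND[min(a, b)] → w = 0.54
R2 (z=9.4): ¬acidic=1−0.72=0.28, murky=0.43, normal=0.43; AND[min(a, b)] → w = 0.28
R3 (z=53.0): neutral=0.16, murky=0.43; AND[min(a, b)] → w = 0.16
R4 (z=63.0): fast=0.46, cloudy=0.71; AND[min(a, b)] → w = 0.46
R5 (z=92.0): acidic=0.72, normal=0.43; AND[min(a, b)] → w = 0.43
Weighted average = (0.54·14.0 + 0.28·9.4 + 0.16·53.0 + 0.46·63.0 + 0.43·92.0) / (0.54 + 0.28 + 0.16 + 0.46 + 0.43)
  = 87.2120 / 1.8700 = 46.64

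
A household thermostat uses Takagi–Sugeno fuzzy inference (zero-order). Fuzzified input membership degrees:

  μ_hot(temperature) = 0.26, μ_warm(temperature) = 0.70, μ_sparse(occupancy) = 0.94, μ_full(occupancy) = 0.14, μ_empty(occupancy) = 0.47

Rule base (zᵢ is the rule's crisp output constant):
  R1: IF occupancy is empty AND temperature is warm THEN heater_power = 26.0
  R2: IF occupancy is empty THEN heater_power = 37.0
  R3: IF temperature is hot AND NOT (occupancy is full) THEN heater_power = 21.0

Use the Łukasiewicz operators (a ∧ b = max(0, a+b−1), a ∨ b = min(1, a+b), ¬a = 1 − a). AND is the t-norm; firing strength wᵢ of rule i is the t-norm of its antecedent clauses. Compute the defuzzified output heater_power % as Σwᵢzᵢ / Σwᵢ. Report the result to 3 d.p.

32.013

R1 (z=26.0): empty=0.47, warm=0.70; AND[max(0, a+b−1)] → w = 0.17
R2 (z=37.0): empty=0.47 → w = 0.47
R3 (z=21.0): hot=0.26, ¬full=1−0.14=0.86; AND[max(0, a+b−1)] → w = 0.12
Weighted average = (0.17·26.0 + 0.47·37.0 + 0.12·21.0) / (0.17 + 0.47 + 0.12)
  = 24.3300 / 0.7600 = 32.013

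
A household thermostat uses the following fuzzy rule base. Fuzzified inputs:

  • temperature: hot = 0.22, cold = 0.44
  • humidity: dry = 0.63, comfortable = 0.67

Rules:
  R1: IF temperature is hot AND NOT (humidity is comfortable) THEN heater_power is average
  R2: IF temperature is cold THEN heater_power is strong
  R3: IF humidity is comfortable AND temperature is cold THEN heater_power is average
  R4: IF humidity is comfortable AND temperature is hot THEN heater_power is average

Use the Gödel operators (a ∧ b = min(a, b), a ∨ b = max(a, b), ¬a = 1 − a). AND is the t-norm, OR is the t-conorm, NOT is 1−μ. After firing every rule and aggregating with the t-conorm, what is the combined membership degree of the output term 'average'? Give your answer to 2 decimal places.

R1: hot=0.22, ¬comfortable=1−0.67=0.33; AND[min(a, b)] → w = 0.22
R2: cold=0.44 → w = 0.44
R3: comfortable=0.67, cold=0.44; AND[min(a, b)] → w = 0.44
R4: comfortable=0.67, hot=0.22; AND[min(a, b)] → w = 0.22
Rules with consequent 'average': {R1, R3, R4} → strengths 0.22, 0.44, 0.22
Aggregate via t-conorm [max(a, b)]: 0.44

0.44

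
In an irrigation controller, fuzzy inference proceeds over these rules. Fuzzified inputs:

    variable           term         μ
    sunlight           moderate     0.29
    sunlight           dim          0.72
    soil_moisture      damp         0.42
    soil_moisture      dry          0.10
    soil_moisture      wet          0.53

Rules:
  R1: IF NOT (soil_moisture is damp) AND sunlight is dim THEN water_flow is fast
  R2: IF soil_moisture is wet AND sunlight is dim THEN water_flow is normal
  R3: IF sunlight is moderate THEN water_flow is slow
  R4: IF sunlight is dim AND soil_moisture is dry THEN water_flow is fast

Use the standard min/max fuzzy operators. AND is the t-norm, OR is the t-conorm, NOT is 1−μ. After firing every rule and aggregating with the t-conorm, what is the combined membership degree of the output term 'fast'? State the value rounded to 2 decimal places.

R1: ¬damp=1−0.42=0.58, dim=0.72; AND[min(a, b)] → w = 0.58
R2: wet=0.53, dim=0.72; AND[min(a, b)] → w = 0.53
R3: moderate=0.29 → w = 0.29
R4: dim=0.72, dry=0.10; AND[min(a, b)] → w = 0.10
Rules with consequent 'fast': {R1, R4} → strengths 0.58, 0.10
Aggregate via t-conorm [max(a, b)]: 0.58

0.58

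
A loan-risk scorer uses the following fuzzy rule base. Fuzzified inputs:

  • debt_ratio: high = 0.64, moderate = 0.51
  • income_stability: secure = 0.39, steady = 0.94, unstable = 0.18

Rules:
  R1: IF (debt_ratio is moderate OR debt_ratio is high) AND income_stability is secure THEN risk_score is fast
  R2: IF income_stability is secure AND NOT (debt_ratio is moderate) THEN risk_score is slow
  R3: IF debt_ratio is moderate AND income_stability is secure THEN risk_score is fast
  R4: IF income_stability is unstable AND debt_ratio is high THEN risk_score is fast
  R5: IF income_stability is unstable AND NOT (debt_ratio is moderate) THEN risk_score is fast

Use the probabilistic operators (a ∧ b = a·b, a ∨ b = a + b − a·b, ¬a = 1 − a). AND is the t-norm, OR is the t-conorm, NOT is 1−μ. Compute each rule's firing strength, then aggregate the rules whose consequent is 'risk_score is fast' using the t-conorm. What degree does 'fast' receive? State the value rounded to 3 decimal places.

R1: (moderate=0.51 OR high=0.64) = 0.8236; AND[a·b] with secure=0.39 → w = 0.3212
R2: secure=0.39, ¬moderate=1−0.51=0.49; AND[a·b] → w = 0.1911
R3: moderate=0.51, secure=0.39; AND[a·b] → w = 0.1989
R4: unstable=0.18, high=0.64; AND[a·b] → w = 0.1152
R5: unstable=0.18, ¬moderate=1−0.51=0.49; AND[a·b] → w = 0.0882
Rules with consequent 'fast': {R1, R3, R4, R5} → strengths 0.3212, 0.1989, 0.1152, 0.0882
Aggregate via t-conorm [a + b − a·b]: 0.5613

0.561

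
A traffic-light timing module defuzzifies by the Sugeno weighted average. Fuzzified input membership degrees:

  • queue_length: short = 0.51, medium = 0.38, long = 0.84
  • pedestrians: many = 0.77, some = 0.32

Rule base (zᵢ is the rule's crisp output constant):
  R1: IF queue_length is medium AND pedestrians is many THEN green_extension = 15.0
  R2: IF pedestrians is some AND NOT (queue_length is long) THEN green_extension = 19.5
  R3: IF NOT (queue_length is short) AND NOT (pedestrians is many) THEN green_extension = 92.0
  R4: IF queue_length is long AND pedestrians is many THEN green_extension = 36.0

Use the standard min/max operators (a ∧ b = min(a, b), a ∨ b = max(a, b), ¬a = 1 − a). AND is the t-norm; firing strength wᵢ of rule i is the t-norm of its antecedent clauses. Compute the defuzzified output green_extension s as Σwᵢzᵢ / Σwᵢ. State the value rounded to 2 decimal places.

37.47

R1 (z=15.0): medium=0.38, many=0.77; AND[min(a, b)] → w = 0.38
R2 (z=19.5): some=0.32, ¬long=1−0.84=0.16; AND[min(a, b)] → w = 0.16
R3 (z=92.0): ¬short=1−0.51=0.49, ¬many=1−0.77=0.23; AND[min(a, b)] → w = 0.23
R4 (z=36.0): long=0.84, many=0.77; AND[min(a, b)] → w = 0.77
Weighted average = (0.38·15.0 + 0.16·19.5 + 0.23·92.0 + 0.77·36.0) / (0.38 + 0.16 + 0.23 + 0.77)
  = 57.7000 / 1.5400 = 37.47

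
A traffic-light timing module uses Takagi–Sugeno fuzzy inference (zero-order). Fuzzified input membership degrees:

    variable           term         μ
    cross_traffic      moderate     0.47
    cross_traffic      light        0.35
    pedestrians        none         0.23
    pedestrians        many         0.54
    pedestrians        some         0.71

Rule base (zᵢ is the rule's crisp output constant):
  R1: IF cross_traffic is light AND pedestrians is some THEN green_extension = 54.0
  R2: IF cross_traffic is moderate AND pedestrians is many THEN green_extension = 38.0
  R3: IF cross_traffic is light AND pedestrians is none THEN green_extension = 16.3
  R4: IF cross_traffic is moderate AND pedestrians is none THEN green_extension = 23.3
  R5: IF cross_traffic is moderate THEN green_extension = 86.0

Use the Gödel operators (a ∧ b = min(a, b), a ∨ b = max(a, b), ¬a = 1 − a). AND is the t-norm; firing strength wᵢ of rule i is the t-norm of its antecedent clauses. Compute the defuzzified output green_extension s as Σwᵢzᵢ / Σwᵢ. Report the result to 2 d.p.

R1 (z=54.0): light=0.35, some=0.71; AND[min(a, b)] → w = 0.35
R2 (z=38.0): moderate=0.47, many=0.54; AND[min(a, b)] → w = 0.47
R3 (z=16.3): light=0.35, none=0.23; AND[min(a, b)] → w = 0.23
R4 (z=23.3): moderate=0.47, none=0.23; AND[min(a, b)] → w = 0.23
R5 (z=86.0): moderate=0.47 → w = 0.47
Weighted average = (0.35·54.0 + 0.47·38.0 + 0.23·16.3 + 0.23·23.3 + 0.47·86.0) / (0.35 + 0.47 + 0.23 + 0.23 + 0.47)
  = 86.2880 / 1.7500 = 49.31

49.31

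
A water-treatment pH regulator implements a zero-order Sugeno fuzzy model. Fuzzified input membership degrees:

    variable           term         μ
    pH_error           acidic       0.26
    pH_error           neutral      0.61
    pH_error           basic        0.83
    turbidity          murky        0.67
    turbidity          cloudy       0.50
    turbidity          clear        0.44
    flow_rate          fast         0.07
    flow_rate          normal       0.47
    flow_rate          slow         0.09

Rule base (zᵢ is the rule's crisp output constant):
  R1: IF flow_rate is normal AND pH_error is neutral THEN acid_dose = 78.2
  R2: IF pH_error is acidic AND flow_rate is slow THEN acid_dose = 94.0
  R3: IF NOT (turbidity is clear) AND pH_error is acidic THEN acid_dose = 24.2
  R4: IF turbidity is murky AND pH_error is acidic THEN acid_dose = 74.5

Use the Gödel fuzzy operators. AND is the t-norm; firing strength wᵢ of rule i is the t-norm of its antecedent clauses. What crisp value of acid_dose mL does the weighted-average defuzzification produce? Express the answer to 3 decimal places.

65.626

R1 (z=78.2): normal=0.47, neutral=0.61; AND[min(a, b)] → w = 0.47
R2 (z=94.0): acidic=0.26, slow=0.09; AND[min(a, b)] → w = 0.09
R3 (z=24.2): ¬clear=1−0.44=0.56, acidic=0.26; AND[min(a, b)] → w = 0.26
R4 (z=74.5): murky=0.67, acidic=0.26; AND[min(a, b)] → w = 0.26
Weighted average = (0.47·78.2 + 0.09·94.0 + 0.26·24.2 + 0.26·74.5) / (0.47 + 0.09 + 0.26 + 0.26)
  = 70.8760 / 1.0800 = 65.626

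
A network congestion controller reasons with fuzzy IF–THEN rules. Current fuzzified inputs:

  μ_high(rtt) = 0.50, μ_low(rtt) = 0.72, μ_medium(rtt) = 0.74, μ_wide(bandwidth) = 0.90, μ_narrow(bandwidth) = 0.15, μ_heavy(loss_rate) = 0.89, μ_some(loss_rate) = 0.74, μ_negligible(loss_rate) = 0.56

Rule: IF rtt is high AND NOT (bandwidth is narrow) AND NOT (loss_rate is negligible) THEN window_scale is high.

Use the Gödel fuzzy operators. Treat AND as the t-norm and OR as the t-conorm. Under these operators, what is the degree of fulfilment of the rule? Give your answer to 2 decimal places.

firing strength: high=0.50, ¬narrow=1−0.15=0.85, ¬negligible=1−0.56=0.44; AND[min(a, b)] → w = 0.44

0.44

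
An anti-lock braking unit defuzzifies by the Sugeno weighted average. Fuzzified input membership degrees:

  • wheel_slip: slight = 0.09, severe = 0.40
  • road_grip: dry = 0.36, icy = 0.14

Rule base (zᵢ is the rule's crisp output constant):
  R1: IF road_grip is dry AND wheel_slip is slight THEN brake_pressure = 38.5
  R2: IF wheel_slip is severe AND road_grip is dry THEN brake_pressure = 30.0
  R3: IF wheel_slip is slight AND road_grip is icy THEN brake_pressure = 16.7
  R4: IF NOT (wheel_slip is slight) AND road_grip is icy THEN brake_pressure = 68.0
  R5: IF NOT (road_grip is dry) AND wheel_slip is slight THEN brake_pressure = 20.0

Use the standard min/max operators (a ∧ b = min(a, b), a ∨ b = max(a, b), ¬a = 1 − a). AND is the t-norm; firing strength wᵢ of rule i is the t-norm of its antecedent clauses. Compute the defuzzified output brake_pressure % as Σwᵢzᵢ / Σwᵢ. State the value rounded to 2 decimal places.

R1 (z=38.5): dry=0.36, slight=0.09; AND[min(a, b)] → w = 0.09
R2 (z=30.0): severe=0.40, dry=0.36; AND[min(a, b)] → w = 0.36
R3 (z=16.7): slight=0.09, icy=0.14; AND[min(a, b)] → w = 0.09
R4 (z=68.0): ¬slight=1−0.09=0.91, icy=0.14; AND[min(a, b)] → w = 0.14
R5 (z=20.0): ¬dry=1−0.36=0.64, slight=0.09; AND[min(a, b)] → w = 0.09
Weighted average = (0.09·38.5 + 0.36·30.0 + 0.09·16.7 + 0.14·68.0 + 0.09·20.0) / (0.09 + 0.36 + 0.09 + 0.14 + 0.09)
  = 27.0880 / 0.7700 = 35.18

35.18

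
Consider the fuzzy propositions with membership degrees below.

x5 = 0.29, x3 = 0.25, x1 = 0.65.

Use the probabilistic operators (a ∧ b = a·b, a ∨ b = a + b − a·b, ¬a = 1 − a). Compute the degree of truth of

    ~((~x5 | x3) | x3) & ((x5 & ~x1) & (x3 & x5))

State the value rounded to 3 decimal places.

0.001

~x5 = 1 − 0.2900 = 0.7100
~x5 | x3 = a + b − a·b on (0.7100, 0.2500) = 0.7825
(~x5 | x3) | x3 = a + b − a·b on (0.7825, 0.2500) = 0.8369
~((~x5 | x3) | x3) = 1 − 0.8369 = 0.1631
~x1 = 1 − 0.6500 = 0.3500
x5 & ~x1 = a·b on (0.2900, 0.3500) = 0.1015
x3 & x5 = a·b on (0.2500, 0.2900) = 0.0725
(x5 & ~x1) & (x3 & x5) = a·b on (0.1015, 0.0725) = 0.0074
~((~x5 | x3) | x3) & ((x5 & ~x1) & (x3 & x5)) = a·b on (0.1631, 0.0074) = 0.0012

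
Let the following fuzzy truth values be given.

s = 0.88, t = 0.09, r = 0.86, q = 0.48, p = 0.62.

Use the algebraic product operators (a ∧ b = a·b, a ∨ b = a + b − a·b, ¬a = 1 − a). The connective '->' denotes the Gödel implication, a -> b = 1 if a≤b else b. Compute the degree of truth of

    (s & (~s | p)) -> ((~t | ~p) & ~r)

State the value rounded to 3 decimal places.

~s = 1 − 0.8800 = 0.1200
~s | p = a + b − a·b on (0.1200, 0.6200) = 0.6656
s & (~s | p) = a·b on (0.8800, 0.6656) = 0.5857
~t = 1 − 0.0900 = 0.9100
~p = 1 − 0.6200 = 0.3800
~t | ~p = a + b − a·b on (0.9100, 0.3800) = 0.9442
~r = 1 − 0.8600 = 0.1400
(~t | ~p) & ~r = a·b on (0.9442, 0.1400) = 0.1322
(s & (~s | p)) -> ((~t | ~p) & ~r)  [Gödel: 1 if a≤b else b] with a=0.5857, b=0.1322 → 0.1322

0.132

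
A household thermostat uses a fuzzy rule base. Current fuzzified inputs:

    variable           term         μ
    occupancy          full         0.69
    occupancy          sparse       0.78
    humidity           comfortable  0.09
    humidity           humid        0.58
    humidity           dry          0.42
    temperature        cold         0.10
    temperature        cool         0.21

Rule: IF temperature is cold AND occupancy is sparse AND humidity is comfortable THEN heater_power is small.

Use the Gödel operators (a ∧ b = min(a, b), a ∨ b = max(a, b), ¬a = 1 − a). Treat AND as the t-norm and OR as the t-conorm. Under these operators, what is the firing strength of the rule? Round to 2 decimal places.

firing strength: cold=0.10, sparse=0.78, comfortable=0.09; AND[min(a, b)] → w = 0.09

0.09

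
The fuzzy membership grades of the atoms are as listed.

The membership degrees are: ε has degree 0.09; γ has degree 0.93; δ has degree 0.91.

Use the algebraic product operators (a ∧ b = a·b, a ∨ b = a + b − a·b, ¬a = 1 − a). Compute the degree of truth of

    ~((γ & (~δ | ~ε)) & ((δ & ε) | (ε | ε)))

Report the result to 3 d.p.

0.795

~δ = 1 − 0.9100 = 0.0900
~ε = 1 − 0.0900 = 0.9100
~δ | ~ε = a + b − a·b on (0.0900, 0.9100) = 0.9181
γ & (~δ | ~ε) = a·b on (0.9300, 0.9181) = 0.8538
δ & ε = a·b on (0.9100, 0.0900) = 0.0819
ε | ε = a + b − a·b on (0.0900, 0.0900) = 0.1719
(δ & ε) | (ε | ε) = a + b − a·b on (0.0819, 0.1719) = 0.2397
(γ & (~δ | ~ε)) & ((δ & ε) | (ε | ε)) = a·b on (0.8538, 0.2397) = 0.2047
~((γ & (~δ | ~ε)) & ((δ & ε) | (ε | ε))) = 1 − 0.2047 = 0.7953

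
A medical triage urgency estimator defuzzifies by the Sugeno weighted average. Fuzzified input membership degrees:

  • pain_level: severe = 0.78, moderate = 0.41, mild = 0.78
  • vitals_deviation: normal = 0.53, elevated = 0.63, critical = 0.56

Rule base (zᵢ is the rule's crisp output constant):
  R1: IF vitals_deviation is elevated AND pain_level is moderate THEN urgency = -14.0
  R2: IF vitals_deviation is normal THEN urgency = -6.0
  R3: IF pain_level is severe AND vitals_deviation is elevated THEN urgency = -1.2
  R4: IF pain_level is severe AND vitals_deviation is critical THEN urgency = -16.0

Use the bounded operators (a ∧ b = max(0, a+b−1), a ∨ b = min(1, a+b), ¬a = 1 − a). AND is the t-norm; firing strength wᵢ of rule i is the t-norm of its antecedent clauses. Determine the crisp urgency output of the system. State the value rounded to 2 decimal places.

R1 (z=-14.0): elevated=0.63, moderate=0.41; AND[max(0, a+b−1)] → w = 0.04
R2 (z=-6.0): normal=0.53 → w = 0.53
R3 (z=-1.2): severe=0.78, elevated=0.63; AND[max(0, a+b−1)] → w = 0.41
R4 (z=-16.0): severe=0.78, critical=0.56; AND[max(0, a+b−1)] → w = 0.34
Weighted average = (0.04·-14.0 + 0.53·-6.0 + 0.41·-1.2 + 0.34·-16.0) / (0.04 + 0.53 + 0.41 + 0.34)
  = -9.6720 / 1.3200 = -7.33

-7.33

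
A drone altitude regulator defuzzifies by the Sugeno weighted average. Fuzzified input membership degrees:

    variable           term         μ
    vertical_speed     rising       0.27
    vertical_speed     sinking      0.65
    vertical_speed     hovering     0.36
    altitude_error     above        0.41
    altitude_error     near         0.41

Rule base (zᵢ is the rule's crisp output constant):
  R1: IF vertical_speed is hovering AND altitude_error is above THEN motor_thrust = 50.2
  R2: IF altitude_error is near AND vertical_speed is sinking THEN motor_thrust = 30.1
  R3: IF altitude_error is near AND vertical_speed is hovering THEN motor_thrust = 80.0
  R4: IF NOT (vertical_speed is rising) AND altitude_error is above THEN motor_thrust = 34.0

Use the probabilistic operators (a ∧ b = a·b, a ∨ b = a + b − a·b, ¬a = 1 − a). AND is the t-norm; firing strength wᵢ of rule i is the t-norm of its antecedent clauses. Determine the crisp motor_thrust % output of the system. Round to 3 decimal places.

R1 (z=50.2): hovering=0.36, above=0.41; AND[a·b] → w = 0.1476
R2 (z=30.1): near=0.41, sinking=0.65; AND[a·b] → w = 0.2665
R3 (z=80.0): near=0.41, hovering=0.36; AND[a·b] → w = 0.1476
R4 (z=34.0): ¬rising=1−0.27=0.73, above=0.41; AND[a·b] → w = 0.2993
Weighted average = (0.1476·50.2 + 0.2665·30.1 + 0.1476·80.0 + 0.2993·34.0) / (0.1476 + 0.2665 + 0.1476 + 0.2993)
  = 37.4154 / 0.8610 = 43.456

43.456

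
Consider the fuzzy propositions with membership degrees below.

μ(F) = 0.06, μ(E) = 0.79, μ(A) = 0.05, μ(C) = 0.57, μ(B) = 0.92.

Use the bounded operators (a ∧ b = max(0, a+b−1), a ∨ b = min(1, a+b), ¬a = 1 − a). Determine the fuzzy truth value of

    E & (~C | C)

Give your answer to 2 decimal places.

0.79

~C = 1 − 0.57 = 0.43
~C | C = min(1, a+b) on (0.43, 0.57) = 1.00
E & (~C | C) = max(0, a+b−1) on (0.79, 1.00) = 0.79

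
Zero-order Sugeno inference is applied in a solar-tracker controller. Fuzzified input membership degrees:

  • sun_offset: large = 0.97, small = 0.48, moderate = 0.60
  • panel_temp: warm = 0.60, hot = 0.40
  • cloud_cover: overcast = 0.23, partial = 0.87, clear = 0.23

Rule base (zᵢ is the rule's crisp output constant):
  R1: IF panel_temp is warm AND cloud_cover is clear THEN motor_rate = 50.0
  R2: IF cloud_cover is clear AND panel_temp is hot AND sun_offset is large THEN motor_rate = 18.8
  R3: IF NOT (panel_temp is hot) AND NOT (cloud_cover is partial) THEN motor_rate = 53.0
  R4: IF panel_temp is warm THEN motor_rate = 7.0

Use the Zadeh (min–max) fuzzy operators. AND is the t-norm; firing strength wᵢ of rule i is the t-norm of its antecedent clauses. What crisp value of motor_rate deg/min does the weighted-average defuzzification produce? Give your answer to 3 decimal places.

22.617

R1 (z=50.0): warm=0.60, clear=0.23; AND[min(a, b)] → w = 0.23
R2 (z=18.8): clear=0.23, hot=0.40, large=0.97; AND[min(a, b)] → w = 0.23
R3 (z=53.0): ¬hot=1−0.40=0.60, ¬partial=1−0.87=0.13; AND[min(a, b)] → w = 0.13
R4 (z=7.0): warm=0.60 → w = 0.60
Weighted average = (0.23·50.0 + 0.23·18.8 + 0.13·53.0 + 0.60·7.0) / (0.23 + 0.23 + 0.13 + 0.60)
  = 26.9140 / 1.1900 = 22.617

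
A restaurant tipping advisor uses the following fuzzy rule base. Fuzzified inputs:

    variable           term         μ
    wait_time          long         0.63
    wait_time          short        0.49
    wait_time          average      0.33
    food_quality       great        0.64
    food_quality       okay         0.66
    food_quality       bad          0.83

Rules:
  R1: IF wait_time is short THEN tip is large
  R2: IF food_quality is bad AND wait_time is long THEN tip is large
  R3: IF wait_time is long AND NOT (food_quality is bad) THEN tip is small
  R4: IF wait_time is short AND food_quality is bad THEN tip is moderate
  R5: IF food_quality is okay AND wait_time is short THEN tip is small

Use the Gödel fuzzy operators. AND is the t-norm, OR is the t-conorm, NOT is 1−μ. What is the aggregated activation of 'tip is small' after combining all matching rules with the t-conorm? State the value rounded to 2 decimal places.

0.49

R1: short=0.49 → w = 0.49
R2: bad=0.83, long=0.63; AND[min(a, b)] → w = 0.63
R3: long=0.63, ¬bad=1−0.83=0.17; AND[min(a, b)] → w = 0.17
R4: short=0.49, bad=0.83; AND[min(a, b)] → w = 0.49
R5: okay=0.66, short=0.49; AND[min(a, b)] → w = 0.49
Rules with consequent 'small': {R3, R5} → strengths 0.17, 0.49
Aggregate via t-conorm [max(a, b)]: 0.49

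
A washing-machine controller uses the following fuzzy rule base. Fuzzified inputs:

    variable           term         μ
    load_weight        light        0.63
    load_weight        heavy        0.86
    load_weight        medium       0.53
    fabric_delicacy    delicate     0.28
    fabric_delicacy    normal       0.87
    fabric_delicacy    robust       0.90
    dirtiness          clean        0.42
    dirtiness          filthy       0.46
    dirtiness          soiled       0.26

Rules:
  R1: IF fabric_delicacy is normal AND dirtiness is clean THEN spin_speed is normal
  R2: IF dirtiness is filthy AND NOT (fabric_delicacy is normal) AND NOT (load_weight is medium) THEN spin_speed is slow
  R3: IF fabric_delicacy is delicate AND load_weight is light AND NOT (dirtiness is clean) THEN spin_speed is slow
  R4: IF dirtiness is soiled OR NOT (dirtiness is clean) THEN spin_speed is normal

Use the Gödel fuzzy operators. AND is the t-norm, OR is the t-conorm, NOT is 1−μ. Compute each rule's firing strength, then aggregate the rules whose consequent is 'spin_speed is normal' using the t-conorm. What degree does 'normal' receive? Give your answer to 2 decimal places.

0.58

R1: normal=0.87, clean=0.42; AND[min(a, b)] → w = 0.42
R2: filthy=0.46, ¬normal=1−0.87=0.13, ¬medium=1−0.53=0.47; AND[min(a, b)] → w = 0.13
R3: delicate=0.28, light=0.63, ¬clean=1−0.42=0.58; AND[min(a, b)] → w = 0.28
R4: soiled=0.26, ¬clean=1−0.42=0.58; OR[max(a, b)] → w = 0.58
Rules with consequent 'normal': {R1, R4} → strengths 0.42, 0.58
Aggregate via t-conorm [max(a, b)]: 0.58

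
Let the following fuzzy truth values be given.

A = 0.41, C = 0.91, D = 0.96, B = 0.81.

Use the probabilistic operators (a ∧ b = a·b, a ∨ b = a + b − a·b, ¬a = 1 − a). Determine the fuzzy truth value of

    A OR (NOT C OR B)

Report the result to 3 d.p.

0.898

NOT C = 1 − 0.9100 = 0.0900
NOT C OR B = a + b − a·b on (0.0900, 0.8100) = 0.8271
A OR (NOT C OR B) = a + b − a·b on (0.4100, 0.8271) = 0.8980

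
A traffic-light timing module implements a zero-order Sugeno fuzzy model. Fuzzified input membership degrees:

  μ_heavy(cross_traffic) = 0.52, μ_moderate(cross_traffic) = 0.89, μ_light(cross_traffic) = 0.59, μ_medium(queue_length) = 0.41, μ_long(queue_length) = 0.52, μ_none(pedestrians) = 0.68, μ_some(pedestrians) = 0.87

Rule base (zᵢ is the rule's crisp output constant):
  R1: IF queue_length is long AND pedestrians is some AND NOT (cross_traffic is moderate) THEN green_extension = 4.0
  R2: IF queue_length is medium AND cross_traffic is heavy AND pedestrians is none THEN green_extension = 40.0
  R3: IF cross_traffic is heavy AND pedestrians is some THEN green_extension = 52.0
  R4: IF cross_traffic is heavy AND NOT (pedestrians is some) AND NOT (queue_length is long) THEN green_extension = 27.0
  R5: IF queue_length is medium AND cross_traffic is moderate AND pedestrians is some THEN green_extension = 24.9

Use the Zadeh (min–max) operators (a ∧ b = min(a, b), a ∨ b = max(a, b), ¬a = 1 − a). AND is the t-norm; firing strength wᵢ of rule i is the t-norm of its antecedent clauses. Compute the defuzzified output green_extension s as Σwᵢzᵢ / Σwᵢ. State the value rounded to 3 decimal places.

36.455

R1 (z=4.0): long=0.52, some=0.87, ¬moderate=1−0.89=0.11; AND[min(a, b)] → w = 0.11
R2 (z=40.0): medium=0.41, heavy=0.52, none=0.68; AND[min(a, b)] → w = 0.41
R3 (z=52.0): heavy=0.52, some=0.87; AND[min(a, b)] → w = 0.52
R4 (z=27.0): heavy=0.52, ¬some=1−0.87=0.13, ¬long=1−0.52=0.48; AND[min(a, b)] → w = 0.13
R5 (z=24.9): medium=0.41, moderate=0.89, some=0.87; AND[min(a, b)] → w = 0.41
Weighted average = (0.11·4.0 + 0.41·40.0 + 0.52·52.0 + 0.13·27.0 + 0.41·24.9) / (0.11 + 0.41 + 0.52 + 0.13 + 0.41)
  = 57.5990 / 1.5800 = 36.455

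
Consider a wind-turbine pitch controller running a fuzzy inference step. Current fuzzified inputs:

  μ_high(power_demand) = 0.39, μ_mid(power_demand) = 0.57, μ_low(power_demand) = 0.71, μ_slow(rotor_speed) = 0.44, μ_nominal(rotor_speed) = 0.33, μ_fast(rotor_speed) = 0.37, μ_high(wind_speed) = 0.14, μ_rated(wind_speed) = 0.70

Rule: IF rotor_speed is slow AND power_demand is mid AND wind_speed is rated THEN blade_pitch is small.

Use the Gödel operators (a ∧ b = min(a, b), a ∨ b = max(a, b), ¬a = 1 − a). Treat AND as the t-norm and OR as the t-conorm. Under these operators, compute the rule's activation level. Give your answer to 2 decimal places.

0.44

firing strength: slow=0.44, mid=0.57, rated=0.70; AND[min(a, b)] → w = 0.44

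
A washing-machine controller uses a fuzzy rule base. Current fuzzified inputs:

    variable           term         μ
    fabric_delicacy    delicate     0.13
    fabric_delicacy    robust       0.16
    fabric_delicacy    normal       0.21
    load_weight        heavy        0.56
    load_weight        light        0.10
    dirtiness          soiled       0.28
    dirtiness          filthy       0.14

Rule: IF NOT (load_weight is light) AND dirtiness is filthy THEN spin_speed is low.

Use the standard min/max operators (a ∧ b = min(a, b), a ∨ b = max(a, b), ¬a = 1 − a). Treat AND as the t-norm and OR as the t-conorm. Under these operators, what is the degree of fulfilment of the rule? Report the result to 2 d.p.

firing strength: ¬light=1−0.10=0.90, filthy=0.14; AND[min(a, b)] → w = 0.14

0.14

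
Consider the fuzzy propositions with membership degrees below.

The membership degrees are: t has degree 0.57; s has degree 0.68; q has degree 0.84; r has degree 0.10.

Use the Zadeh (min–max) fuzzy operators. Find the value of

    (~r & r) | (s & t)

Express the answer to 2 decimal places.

~r = 1 − 0.10 = 0.90
~r & r = min(a, b) on (0.90, 0.10) = 0.10
s & t = min(a, b) on (0.68, 0.57) = 0.57
(~r & r) | (s & t) = max(a, b) on (0.10, 0.57) = 0.57

0.57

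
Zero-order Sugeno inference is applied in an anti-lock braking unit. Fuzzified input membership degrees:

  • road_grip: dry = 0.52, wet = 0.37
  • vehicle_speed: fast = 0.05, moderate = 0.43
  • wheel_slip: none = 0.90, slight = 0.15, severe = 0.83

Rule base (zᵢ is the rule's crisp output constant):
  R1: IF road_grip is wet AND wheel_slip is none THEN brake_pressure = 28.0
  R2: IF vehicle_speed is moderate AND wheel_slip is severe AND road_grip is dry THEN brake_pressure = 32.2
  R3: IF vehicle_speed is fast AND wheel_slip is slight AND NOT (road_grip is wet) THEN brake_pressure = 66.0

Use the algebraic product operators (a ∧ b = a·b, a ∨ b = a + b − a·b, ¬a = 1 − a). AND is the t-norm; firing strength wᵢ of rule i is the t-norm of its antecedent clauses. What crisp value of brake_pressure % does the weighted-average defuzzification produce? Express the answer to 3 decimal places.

29.833

R1 (z=28.0): wet=0.37, none=0.90; AND[a·b] → w = 0.3330
R2 (z=32.2): moderate=0.43, severe=0.83, dry=0.52; AND[a·b] → w = 0.1856
R3 (z=66.0): fast=0.05, slight=0.15, ¬wet=1−0.37=0.63; AND[a·b] → w = 0.0047
Weighted average = (0.3330·28.0 + 0.1856·32.2 + 0.0047·66.0) / (0.3330 + 0.1856 + 0.0047)
  = 15.6118 / 0.5233 = 29.833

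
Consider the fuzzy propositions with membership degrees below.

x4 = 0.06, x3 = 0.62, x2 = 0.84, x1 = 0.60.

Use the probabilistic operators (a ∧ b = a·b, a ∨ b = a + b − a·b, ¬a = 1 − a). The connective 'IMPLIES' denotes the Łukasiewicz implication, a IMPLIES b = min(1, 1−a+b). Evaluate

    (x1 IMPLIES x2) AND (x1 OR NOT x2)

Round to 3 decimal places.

x1 IMPLIES x2  [Łukasiewicz: min(1, 1−a+b)] with a=0.6000, b=0.8400 → 1.0000
NOT x2 = 1 − 0.8400 = 0.1600
x1 OR NOT x2 = a + b − a·b on (0.6000, 0.1600) = 0.6640
(x1 IMPLIES x2) AND (x1 OR NOT x2) = a·b on (1.0000, 0.6640) = 0.6640

0.664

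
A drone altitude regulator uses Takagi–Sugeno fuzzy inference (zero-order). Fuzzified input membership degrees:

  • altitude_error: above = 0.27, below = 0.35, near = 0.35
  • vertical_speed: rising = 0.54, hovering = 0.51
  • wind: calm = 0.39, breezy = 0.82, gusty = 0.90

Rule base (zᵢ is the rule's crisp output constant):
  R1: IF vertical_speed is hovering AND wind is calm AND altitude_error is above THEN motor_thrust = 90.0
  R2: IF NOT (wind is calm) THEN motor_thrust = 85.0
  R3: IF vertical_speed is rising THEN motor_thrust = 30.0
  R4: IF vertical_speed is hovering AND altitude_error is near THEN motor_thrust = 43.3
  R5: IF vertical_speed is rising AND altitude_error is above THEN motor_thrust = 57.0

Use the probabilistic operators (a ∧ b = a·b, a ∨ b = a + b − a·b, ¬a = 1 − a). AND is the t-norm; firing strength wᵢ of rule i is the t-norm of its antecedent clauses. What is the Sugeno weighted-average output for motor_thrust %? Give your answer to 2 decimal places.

58.20

R1 (z=90.0): hovering=0.51, calm=0.39, above=0.27; AND[a·b] → w = 0.0537
R2 (z=85.0): ¬calm=1−0.39=0.61 → w = 0.6100
R3 (z=30.0): rising=0.54 → w = 0.5400
R4 (z=43.3): hovering=0.51, near=0.35; AND[a·b] → w = 0.1785
R5 (z=57.0): rising=0.54, above=0.27; AND[a·b] → w = 0.1458
Weighted average = (0.0537·90.0 + 0.6100·85.0 + 0.5400·30.0 + 0.1785·43.3 + 0.1458·57.0) / (0.0537 + 0.6100 + 0.5400 + 0.1785 + 0.1458)
  = 88.9229 / 1.5280 = 58.20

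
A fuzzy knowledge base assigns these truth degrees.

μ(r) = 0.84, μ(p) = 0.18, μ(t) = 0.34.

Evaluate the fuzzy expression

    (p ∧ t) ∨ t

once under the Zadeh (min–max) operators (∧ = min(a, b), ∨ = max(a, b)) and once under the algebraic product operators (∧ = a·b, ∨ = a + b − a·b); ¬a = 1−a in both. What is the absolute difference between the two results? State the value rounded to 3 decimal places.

Under Zadeh (min–max):
  p ∧ t = min(a, b) on (0.18, 0.34) = 0.18
  (p ∧ t) ∨ t = max(a, b) on (0.18, 0.34) = 0.34
  → value = 0.3400
Under algebraic product:
  p ∧ t = a·b on (0.1800, 0.3400) = 0.0612
  (p ∧ t) ∨ t = a + b − a·b on (0.0612, 0.3400) = 0.3804
  → value = 0.3804
|0.3400 − 0.3804| = 0.040

0.040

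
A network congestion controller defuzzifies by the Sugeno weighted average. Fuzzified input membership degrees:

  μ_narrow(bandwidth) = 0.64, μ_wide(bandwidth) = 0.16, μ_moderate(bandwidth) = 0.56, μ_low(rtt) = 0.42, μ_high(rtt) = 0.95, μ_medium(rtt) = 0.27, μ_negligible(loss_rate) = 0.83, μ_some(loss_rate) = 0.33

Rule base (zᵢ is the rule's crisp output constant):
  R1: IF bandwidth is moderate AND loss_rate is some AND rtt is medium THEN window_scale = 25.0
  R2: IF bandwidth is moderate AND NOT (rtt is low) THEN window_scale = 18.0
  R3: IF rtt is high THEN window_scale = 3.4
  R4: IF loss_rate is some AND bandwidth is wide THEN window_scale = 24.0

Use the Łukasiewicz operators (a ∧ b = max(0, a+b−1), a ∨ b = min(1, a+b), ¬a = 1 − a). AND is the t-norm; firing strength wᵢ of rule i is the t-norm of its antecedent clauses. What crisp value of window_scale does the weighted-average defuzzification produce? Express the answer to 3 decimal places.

R1 (z=25.0): moderate=0.56, some=0.33, medium=0.27; AND[max(0, a+b−1)] → w = 0.00
R2 (z=18.0): moderate=0.56, ¬low=1−0.42=0.58; AND[max(0, a+b−1)] → w = 0.14
R3 (z=3.4): high=0.95 → w = 0.95
R4 (z=24.0): some=0.33, wide=0.16; AND[max(0, a+b−1)] → w = 0.00
Weighted average = (0.00·25.0 + 0.14·18.0 + 0.95·3.4 + 0.00·24.0) / (0.00 + 0.14 + 0.95 + 0.00)
  = 5.7500 / 1.0900 = 5.275

5.275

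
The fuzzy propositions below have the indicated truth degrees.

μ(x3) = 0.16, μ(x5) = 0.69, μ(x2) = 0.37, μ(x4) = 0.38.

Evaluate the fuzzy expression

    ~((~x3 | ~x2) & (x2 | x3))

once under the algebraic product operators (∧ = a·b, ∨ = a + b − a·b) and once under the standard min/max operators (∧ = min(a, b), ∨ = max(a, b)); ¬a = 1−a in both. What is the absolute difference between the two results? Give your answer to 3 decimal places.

Under algebraic product:
  ~x3 = 1 − 0.1600 = 0.8400
  ~x2 = 1 − 0.3700 = 0.6300
  ~x3 | ~x2 = a + b − a·b on (0.8400, 0.6300) = 0.9408
  x2 | x3 = a + b − a·b on (0.3700, 0.1600) = 0.4708
  (~x3 | ~x2) & (x2 | x3) = a·b on (0.9408, 0.4708) = 0.4429
  ~((~x3 | ~x2) & (x2 | x3)) = 1 − 0.4429 = 0.5571
  → value = 0.5571
Under standard min/max:
  ~x3 = 1 − 0.16 = 0.84
  ~x2 = 1 − 0.37 = 0.63
  ~x3 | ~x2 = max(a, b) on (0.84, 0.63) = 0.84
  x2 | x3 = max(a, b) on (0.37, 0.16) = 0.37
  (~x3 | ~x2) & (x2 | x3) = min(a, b) on (0.84, 0.37) = 0.37
  ~((~x3 | ~x2) & (x2 | x3)) = 1 − 0.37 = 0.63
  → value = 0.6300
|0.5571 − 0.6300| = 0.073

0.073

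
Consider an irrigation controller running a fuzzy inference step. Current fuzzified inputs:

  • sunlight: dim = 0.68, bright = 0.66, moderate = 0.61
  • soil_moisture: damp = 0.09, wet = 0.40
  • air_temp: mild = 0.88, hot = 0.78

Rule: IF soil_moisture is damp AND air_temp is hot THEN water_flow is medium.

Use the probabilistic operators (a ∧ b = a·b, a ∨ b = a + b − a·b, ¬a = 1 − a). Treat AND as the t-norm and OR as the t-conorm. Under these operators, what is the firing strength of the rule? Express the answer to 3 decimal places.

firing strength: damp=0.09, hot=0.78; AND[a·b] → w = 0.0702

0.070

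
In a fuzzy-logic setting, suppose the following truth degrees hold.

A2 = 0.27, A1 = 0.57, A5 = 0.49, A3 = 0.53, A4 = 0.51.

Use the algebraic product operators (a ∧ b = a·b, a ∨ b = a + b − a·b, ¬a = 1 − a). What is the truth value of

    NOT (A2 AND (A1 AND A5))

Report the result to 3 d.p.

0.925

A1 AND A5 = a·b on (0.5700, 0.4900) = 0.2793
A2 AND (A1 AND A5) = a·b on (0.2700, 0.2793) = 0.0754
NOT (A2 AND (A1 AND A5)) = 1 − 0.0754 = 0.9246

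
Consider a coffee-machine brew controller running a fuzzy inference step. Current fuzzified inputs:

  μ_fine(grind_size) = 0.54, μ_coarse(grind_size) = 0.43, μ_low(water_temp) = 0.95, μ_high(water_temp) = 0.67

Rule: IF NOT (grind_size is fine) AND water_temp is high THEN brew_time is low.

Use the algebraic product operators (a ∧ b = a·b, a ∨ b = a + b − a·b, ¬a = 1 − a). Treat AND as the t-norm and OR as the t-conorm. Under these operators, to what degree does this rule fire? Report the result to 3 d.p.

0.308

firing strength: ¬fine=1−0.54=0.46, high=0.67; AND[a·b] → w = 0.3082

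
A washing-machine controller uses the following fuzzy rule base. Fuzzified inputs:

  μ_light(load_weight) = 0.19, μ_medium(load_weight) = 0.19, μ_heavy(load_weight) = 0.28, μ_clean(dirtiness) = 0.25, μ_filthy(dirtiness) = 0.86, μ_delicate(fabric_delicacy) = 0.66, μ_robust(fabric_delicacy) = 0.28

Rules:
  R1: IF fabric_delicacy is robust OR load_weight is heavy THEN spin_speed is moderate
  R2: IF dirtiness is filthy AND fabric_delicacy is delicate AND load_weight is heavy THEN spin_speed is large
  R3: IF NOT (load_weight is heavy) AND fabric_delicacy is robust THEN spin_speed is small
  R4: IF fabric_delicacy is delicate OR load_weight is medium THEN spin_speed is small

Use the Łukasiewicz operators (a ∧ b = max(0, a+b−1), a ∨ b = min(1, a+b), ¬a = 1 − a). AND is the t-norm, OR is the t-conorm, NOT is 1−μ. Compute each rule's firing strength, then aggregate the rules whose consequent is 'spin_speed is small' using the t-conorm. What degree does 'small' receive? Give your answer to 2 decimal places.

0.85

R1: robust=0.28, heavy=0.28; OR[min(1, a+b)] → w = 0.56
R2: filthy=0.86, delicate=0.66, heavy=0.28; AND[max(0, a+b−1)] → w = 0.00
R3: ¬heavy=1−0.28=0.72, robust=0.28; AND[max(0, a+b−1)] → w = 0.00
R4: delicate=0.66, medium=0.19; OR[min(1, a+b)] → w = 0.85
Rules with consequent 'small': {R3, R4} → strengths 0.00, 0.85
Aggregate via t-conorm [min(1, a+b)]: 0.85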